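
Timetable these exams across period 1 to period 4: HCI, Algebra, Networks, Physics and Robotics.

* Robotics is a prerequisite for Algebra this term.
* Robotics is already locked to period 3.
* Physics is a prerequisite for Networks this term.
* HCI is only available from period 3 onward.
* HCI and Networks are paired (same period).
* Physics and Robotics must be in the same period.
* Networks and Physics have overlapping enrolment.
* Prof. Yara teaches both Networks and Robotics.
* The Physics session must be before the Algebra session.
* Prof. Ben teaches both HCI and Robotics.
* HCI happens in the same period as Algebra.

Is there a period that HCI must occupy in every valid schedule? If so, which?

period 4

HCI's window is period 3–period 4.
Robotics is fixed at period 3, and HCI can't share a period with Robotics.
So HCI must be period 4.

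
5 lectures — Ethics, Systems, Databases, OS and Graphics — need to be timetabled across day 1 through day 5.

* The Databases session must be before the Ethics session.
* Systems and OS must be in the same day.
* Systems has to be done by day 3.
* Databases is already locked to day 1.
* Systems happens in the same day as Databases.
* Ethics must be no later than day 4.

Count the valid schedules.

15

Splitting on Ethics: it can be day 2 (5), day 3 (5), day 4 (5). Listing each branch's schedules as (Systems, Databases, OS, Graphics) by day number:
Ethics=day 2: (1,1,1,1) (1,1,1,2) (1,1,1,3) (1,1,1,4) (1,1,1,5) — 5.
Ethics=day 3: (1,1,1,1) (1,1,1,2) (1,1,1,3) (1,1,1,4) (1,1,1,5) — 5.
Ethics=day 4: (1,1,1,1) (1,1,1,2) (1,1,1,3) (1,1,1,4) (1,1,1,5) — 5.
Summing: 5 + 5 + 5 = 15.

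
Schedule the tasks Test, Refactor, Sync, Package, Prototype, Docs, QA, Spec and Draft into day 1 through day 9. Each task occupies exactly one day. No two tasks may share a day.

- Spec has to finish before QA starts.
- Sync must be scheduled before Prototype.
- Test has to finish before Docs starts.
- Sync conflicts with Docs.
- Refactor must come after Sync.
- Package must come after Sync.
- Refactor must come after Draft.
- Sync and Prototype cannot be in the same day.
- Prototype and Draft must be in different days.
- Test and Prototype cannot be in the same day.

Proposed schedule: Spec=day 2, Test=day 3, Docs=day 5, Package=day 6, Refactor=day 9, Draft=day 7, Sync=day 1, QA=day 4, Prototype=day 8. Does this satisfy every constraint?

Package must come after Sync — holds.
Refactor must come after Draft — holds.
Sync must be scheduled before Prototype — holds.
Test and Prototype cannot be in the same day — holds.
Sync conflicts with Docs — holds.
No two tasks may share a day — holds.
Prototype and Draft must be in different days — holds.
Refactor must come after Sync — holds.
Test has to finish before Docs starts — holds.
Sync and Prototype cannot be in the same day — holds.
Spec has to finish before QA starts — holds.

Yes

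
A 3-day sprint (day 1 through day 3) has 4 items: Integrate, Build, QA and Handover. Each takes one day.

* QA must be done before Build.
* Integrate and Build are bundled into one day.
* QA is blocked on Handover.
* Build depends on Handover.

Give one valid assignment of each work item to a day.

Build in day 3, QA in day 2, Handover in day 1, Integrate in day 3

Checking: QA(day 2) before Build(day 3); Handover(day 1) before Build(day 3); Handover(day 1) before QA(day 2); Integrate = Build = day 3.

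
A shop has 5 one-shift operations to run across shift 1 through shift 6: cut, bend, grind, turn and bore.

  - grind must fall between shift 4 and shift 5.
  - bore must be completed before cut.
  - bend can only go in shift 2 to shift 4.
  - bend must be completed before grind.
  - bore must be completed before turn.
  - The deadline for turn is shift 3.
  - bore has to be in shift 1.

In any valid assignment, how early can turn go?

Precedence pushes turn to at least shift 2; turn's own window allows nothing later than shift 3.
turn at shift 2 is achievable: bend in shift 2, grind in shift 4, cut in shift 2, bore in shift 1, turn in shift 2.

shift 2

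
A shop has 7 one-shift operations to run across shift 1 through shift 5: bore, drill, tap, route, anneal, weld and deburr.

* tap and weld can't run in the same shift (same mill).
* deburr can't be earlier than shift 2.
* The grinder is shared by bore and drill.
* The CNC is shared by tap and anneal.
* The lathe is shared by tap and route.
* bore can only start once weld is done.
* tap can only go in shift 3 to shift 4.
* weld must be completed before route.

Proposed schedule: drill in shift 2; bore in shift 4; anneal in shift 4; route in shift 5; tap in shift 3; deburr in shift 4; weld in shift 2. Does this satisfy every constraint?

Valid

The lathe is shared by tap and route — holds.
The CNC is shared by tap and anneal — holds.
bore can only start once weld is done — holds.
tap and weld can't run in the same shift (same mill) — holds.
The grinder is shared by bore and drill — holds.
deburr can't be earlier than shift 2 — holds.
weld must be completed before route — holds.
tap can only go in shift 3 to shift 4 — holds.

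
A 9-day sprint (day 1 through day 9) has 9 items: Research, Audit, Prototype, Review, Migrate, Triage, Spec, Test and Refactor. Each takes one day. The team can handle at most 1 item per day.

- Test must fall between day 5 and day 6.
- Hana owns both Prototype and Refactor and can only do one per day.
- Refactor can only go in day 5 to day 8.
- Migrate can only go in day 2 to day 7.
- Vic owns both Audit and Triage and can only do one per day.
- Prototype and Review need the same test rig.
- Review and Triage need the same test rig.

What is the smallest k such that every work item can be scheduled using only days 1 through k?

With at most 1 per day and 9 work items, at least 9 days are needed.
Test can't be placed before day 5, so the schedule must run through at least day 5.
9 works (last occupied day: day 9): for example Review -> day 7, Research -> day 1, Refactor -> day 6, Audit -> day 3, Triage -> day 8, Migrate -> day 2, Spec -> day 9, Prototype -> day 4, Test -> day 5.

9 days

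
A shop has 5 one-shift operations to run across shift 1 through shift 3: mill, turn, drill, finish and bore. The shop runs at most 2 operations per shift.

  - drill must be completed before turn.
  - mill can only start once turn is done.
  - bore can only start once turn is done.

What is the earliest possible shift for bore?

Precedence pushes bore to at least shift 3.
bore at shift 3 is achievable: turn -> shift 2; bore -> shift 3; drill -> shift 1; finish -> shift 1; mill -> shift 3.

shift 3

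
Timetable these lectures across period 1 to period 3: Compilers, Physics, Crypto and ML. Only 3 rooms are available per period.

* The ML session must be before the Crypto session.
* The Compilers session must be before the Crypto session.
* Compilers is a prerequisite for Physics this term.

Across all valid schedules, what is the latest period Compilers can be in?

period 2

Downstream work caps Compilers at period 2.
Compilers at period 2 is achievable: Compilers=period 2, ML=period 1, Physics=period 3, Crypto=period 3.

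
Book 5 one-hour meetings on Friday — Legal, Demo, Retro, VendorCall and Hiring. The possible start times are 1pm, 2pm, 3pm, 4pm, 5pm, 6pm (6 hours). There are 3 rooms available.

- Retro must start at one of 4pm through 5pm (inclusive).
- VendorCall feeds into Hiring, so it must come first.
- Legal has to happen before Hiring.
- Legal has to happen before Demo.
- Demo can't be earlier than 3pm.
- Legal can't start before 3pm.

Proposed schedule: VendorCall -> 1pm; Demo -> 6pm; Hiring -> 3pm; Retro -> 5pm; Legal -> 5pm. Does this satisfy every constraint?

Invalid. Legal has to happen before Hiring.

Legal can't start before 3pm — holds.
Legal has to happen before Hiring — violated.
Retro must start at one of 4pm through 5pm (inclusive) — holds.
There are 3 rooms available — holds.
Legal has to happen before Demo — holds.
VendorCall feeds into Hiring, so it must come first — holds.
Demo can't be earlier than 3pm — holds.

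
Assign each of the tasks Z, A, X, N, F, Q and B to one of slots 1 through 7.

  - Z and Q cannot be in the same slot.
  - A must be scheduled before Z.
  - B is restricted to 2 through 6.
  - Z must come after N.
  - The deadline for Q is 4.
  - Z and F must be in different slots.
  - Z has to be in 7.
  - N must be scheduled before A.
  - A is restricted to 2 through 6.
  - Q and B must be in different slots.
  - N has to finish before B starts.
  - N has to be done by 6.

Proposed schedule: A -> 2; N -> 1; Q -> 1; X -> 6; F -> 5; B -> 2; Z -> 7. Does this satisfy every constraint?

Yes

Z has to be in 7 — holds.
A must be scheduled before Z — holds.
N has to finish before B starts — holds.
Q and B must be in different slots — holds.
Z and F must be in different slots — holds.
A is restricted to 2 through 6 — holds.
Z must come after N — holds.
Z and Q cannot be in the same slot — holds.
The deadline for Q is 4 — holds.
B is restricted to 2 through 6 — holds.
N has to be done by 6 — holds.
N must be scheduled before A — holds.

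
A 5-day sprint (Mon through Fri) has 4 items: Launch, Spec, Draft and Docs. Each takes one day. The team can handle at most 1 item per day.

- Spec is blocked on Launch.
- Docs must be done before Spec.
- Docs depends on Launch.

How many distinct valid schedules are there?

20

Splitting on Launch: it can be Mon (12), Tue (6), Wed (2). Listing each branch's schedules as (Spec, Draft, Docs):
Launch=Mon: (Wed,Thu,Tue) (Wed,Fri,Tue) (Thu,Tue,Wed) (Thu,Wed,Tue) (Thu,Fri,Tue) (Thu,Fri,Wed) (Fri,Tue,Wed) (Fri,Tue,Thu) (Fri,Wed,Tue) (Fri,Wed,Thu) (Fri,Thu,Tue) (Fri,Thu,Wed) — 12.
Launch=Tue: (Thu,Mon,Wed) (Thu,Fri,Wed) (Fri,Mon,Wed) (Fri,Mon,Thu) (Fri,Wed,Thu) (Fri,Thu,Wed) — 6.
Launch=Wed: (Fri,Mon,Thu) (Fri,Tue,Thu) — 2.
Summing: 12 + 6 + 2 = 20.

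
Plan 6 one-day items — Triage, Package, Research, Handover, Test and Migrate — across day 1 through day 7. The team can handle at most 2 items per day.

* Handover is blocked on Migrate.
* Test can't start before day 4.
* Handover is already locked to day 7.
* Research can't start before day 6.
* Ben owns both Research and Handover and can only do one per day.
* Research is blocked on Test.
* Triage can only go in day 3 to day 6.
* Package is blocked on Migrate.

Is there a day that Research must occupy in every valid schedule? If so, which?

day 6

Research's window is day 6–day 7.
Handover is fixed at day 7, and Research can't share a day with Handover.
So Research must be day 6.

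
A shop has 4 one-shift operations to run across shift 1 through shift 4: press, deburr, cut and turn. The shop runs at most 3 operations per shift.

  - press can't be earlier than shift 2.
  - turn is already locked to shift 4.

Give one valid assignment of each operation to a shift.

deburr=shift 1, press=shift 2, cut=shift 1, turn=shift 4

Checking: turn=shift 4 in [shift 4,shift 4]; press=shift 2 in [shift 2,shift 4]; max 2 per shift (cap 3).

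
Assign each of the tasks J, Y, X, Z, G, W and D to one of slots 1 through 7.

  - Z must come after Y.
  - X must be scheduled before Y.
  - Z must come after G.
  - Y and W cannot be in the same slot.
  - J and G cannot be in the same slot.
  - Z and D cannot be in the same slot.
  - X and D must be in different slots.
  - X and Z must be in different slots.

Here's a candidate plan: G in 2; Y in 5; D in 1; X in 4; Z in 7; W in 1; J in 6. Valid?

Z must come after Y — holds.
X must be scheduled before Y — holds.
Z and D cannot be in the same slot — holds.
X and D must be in different slots — holds.
X and Z must be in different slots — holds.
Y and W cannot be in the same slot — holds.
J and G cannot be in the same slot — holds.
Z must come after G — holds.

Valid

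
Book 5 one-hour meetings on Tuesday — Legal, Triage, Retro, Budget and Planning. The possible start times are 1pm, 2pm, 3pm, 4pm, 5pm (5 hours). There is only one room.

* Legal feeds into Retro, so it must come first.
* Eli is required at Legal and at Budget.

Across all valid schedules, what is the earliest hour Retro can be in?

2pm

Precedence pushes Retro to at least 2pm.
Retro at 2pm is achievable: Budget -> 4pm, Legal -> 1pm, Planning -> 5pm, Retro -> 2pm, Triage -> 3pm.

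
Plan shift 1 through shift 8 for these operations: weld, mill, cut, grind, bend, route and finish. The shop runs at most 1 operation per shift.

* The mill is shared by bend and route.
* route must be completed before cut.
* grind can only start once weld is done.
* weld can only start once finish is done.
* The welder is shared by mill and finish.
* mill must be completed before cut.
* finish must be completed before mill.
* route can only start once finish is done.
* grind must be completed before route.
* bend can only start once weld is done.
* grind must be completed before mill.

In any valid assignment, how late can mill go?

Precedence pushes mill to at least shift 4; downstream work caps mill at shift 7.
mill at shift 7 is achievable: cut in shift 8; grind in shift 3; bend in shift 5; weld in shift 2; finish in shift 1; route in shift 4; mill in shift 7.

shift 7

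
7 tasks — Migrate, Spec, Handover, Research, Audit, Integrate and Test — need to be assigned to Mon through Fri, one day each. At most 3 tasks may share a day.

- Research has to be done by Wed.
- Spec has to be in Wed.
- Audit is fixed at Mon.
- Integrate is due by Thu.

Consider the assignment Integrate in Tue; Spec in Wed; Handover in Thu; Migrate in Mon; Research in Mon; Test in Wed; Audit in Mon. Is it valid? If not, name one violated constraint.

Yes, all constraints hold

At most 3 tasks may share a day — holds.
Audit is fixed at Mon — holds.
Research has to be done by Wed — holds.
Integrate is due by Thu — holds.
Spec has to be in Wed — holds.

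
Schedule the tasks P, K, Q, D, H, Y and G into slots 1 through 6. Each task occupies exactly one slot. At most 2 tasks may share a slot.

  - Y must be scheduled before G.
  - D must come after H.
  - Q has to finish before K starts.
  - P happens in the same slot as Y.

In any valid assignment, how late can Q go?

5

Downstream work caps Q at 5.
Q at 5 is achievable: G in 4, K in 6, D in 2, Q in 5, P in 3, H in 1, Y in 3.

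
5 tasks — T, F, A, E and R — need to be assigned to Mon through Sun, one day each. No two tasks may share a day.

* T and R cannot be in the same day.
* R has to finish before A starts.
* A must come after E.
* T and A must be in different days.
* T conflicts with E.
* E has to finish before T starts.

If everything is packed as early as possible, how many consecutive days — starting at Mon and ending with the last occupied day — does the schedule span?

5 days

The precedence chain requires at least 2 distinct days.
With at most 1 per day and 5 tasks, at least 5 days are needed.
5 works (last occupied day: Fri): for example T in Thu; E in Mon; F in Fri; R in Tue; A in Wed.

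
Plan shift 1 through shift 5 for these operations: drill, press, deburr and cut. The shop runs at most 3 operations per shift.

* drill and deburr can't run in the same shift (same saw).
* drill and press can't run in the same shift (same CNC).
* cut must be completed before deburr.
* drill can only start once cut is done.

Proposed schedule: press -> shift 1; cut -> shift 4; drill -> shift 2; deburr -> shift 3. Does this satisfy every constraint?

drill can only start once cut is done — violated.
cut must be completed before deburr — violated.
drill and deburr can't run in the same shift (same saw) — holds.
The shop runs at most 3 operations per shift — holds.
drill and press can't run in the same shift (same CNC) — holds.

No. drill can only start once cut is done is not satisfied.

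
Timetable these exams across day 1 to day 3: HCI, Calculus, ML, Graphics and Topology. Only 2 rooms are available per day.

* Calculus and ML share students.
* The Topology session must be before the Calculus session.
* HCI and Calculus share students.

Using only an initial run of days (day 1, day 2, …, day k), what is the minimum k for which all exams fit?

3 days

The precedence chain requires at least 2 distinct days.
With at most 2 per day and 5 exams, at least 3 days are needed.
3 works (last occupied day: day 3): for example HCI -> day 1; ML -> day 3; Topology -> day 1; Graphics -> day 2; Calculus -> day 2.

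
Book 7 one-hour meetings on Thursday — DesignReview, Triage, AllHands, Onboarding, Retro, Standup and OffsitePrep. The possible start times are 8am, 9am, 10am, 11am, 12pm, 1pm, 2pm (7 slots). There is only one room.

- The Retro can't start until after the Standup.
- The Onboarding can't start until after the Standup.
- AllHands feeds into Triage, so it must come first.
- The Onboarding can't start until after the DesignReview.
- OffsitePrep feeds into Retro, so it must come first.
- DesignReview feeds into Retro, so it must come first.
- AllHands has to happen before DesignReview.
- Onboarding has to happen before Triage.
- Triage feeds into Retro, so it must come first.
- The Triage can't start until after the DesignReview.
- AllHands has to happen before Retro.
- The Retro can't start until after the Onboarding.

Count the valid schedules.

18

Splitting on DesignReview: it can be 9am (4), 10am (8), 11am (6). Listing each branch's schedules as (Triage, AllHands, Onboarding, Retro, Standup, OffsitePrep):
DesignReview=9am: (12pm,8am,11am,2pm,10am,1pm) (1pm,8am,11am,2pm,10am,12pm) (1pm,8am,12pm,2pm,10am,11am) (1pm,8am,12pm,2pm,11am,10am) — 4.
DesignReview=10am: (12pm,8am,11am,2pm,9am,1pm) (12pm,9am,11am,2pm,8am,1pm) (1pm,8am,11am,2pm,9am,12pm) (1pm,8am,12pm,2pm,9am,11am) (1pm,8am,12pm,2pm,11am,9am) (1pm,9am,11am,2pm,8am,12pm) (1pm,9am,12pm,2pm,8am,11am) (1pm,9am,12pm,2pm,11am,8am) — 8.
DesignReview=11am: (1pm,8am,12pm,2pm,9am,10am) (1pm,8am,12pm,2pm,10am,9am) (1pm,9am,12pm,2pm,8am,10am) (1pm,9am,12pm,2pm,10am,8am) (1pm,10am,12pm,2pm,8am,9am) (1pm,10am,12pm,2pm,9am,8am) — 6.
Summing: 4 + 8 + 6 = 18.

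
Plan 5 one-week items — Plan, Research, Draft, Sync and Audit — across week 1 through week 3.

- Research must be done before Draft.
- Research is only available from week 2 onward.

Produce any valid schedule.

Audit -> week 1; Plan -> week 1; Draft -> week 3; Research -> week 2; Sync -> week 1

Checking: Research(week 2) before Draft(week 3); Research=week 2 in [week 2,week 3].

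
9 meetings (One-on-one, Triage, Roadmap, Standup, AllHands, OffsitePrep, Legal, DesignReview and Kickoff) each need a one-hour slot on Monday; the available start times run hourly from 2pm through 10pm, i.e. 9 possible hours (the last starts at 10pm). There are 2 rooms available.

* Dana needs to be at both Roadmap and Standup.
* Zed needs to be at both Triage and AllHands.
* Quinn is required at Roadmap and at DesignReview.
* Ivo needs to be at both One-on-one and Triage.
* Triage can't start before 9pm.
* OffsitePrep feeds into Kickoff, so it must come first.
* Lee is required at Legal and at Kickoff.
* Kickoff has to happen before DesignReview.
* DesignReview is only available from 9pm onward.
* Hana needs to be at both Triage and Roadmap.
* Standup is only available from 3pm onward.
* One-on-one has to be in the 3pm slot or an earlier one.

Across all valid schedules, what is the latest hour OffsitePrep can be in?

Downstream work caps OffsitePrep at 8pm.
OffsitePrep at 8pm is achievable: One-on-one -> 2pm; Roadmap -> 2pm; Legal -> 4pm; Triage -> 9pm; Standup -> 3pm; AllHands -> 3pm; DesignReview -> 10pm; Kickoff -> 9pm; OffsitePrep -> 8pm.

8pm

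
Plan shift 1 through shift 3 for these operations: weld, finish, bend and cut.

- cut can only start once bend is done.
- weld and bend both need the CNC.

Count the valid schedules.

18

Splitting on weld: it can be shift 1 (3), shift 2 (6), shift 3 (9). Listing each branch's schedules as (finish, bend, cut) by shift number:
weld=shift 1: (1,2,3) (2,2,3) (3,2,3) — 3.
weld=shift 2: (1,1,2) (1,1,3) (2,1,2) (2,1,3) (3,1,2) (3,1,3) — 6.
weld=shift 3: (1,1,2) (1,1,3) (1,2,3) (2,1,2) (2,1,3) (2,2,3) (3,1,2) (3,1,3) (3,2,3) — 9.
Summing: 3 + 6 + 9 = 18.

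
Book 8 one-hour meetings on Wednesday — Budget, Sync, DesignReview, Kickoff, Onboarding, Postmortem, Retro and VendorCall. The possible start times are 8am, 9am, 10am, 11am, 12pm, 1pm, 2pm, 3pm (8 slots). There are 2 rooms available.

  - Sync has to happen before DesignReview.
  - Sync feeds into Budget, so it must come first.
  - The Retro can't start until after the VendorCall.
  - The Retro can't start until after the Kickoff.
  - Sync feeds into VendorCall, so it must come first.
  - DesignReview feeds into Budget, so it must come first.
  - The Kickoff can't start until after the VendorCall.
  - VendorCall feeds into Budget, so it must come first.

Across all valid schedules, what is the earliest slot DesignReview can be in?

Precedence pushes DesignReview to at least 9am; downstream work caps DesignReview at 2pm.
DesignReview at 9am is achievable: VendorCall -> 9am; Onboarding -> 8am; Budget -> 10am; Retro -> 11am; Postmortem -> 11am; Sync -> 8am; Kickoff -> 10am; DesignReview -> 9am.

9am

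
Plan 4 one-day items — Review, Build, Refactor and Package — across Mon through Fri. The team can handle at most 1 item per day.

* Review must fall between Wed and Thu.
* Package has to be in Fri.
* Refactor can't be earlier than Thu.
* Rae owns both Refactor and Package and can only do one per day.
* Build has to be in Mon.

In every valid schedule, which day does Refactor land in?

Thu

Refactor's window is Thu–Fri.
Package is fixed at Fri, and Refactor can't share a day with Package.
So Refactor must be Thu.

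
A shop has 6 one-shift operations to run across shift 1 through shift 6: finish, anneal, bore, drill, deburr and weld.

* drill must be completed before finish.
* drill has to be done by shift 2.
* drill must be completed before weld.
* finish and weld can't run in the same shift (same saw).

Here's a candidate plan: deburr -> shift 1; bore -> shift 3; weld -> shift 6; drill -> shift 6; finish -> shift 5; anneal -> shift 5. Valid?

drill must be completed before weld — violated.
finish and weld can't run in the same shift (same saw) — holds.
drill must be completed before finish — violated.
drill has to be done by shift 2 — violated.

No — it violates: drill has to be done by shift 2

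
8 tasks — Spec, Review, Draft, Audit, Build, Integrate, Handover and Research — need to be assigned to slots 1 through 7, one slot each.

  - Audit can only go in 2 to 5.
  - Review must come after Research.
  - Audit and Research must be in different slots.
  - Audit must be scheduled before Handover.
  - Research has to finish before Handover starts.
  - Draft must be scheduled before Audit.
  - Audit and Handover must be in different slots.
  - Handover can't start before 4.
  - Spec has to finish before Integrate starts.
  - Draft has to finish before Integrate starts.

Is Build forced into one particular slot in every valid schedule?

No

Build can be 1 (e.g. Review -> 2, Research -> 1, Handover -> 4, Draft -> 1, Integrate -> 2, Spec -> 1, Audit -> 2, Build -> 1) or 2 (e.g. Audit=2, Review=2, Research=1, Handover=4, Build=2, Integrate=2, Spec=1, Draft=1).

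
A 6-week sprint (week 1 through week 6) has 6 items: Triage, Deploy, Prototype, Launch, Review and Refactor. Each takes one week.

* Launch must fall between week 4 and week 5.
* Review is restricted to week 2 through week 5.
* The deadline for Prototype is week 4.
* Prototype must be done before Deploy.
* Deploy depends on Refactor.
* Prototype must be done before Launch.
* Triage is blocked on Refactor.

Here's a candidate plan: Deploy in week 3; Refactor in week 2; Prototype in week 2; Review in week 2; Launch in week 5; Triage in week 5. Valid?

Prototype must be done before Launch — holds.
Prototype must be done before Deploy — holds.
Deploy depends on Refactor — holds.
Launch must fall between week 4 and week 5 — holds.
The deadline for Prototype is week 4 — holds.
Triage is blocked on Refactor — holds.
Review is restricted to week 2 through week 5 — holds.

Valid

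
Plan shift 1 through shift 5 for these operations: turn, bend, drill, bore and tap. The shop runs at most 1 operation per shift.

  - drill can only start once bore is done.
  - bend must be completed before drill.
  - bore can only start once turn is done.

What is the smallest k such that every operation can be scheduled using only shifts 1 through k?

The precedence chain requires at least 3 distinct shifts.
With at most 1 per shift and 5 operations, at least 5 shifts are needed.
5 works (last occupied shift: shift 5): for example bend -> shift 3; turn -> shift 1; drill -> shift 4; tap -> shift 5; bore -> shift 2.

5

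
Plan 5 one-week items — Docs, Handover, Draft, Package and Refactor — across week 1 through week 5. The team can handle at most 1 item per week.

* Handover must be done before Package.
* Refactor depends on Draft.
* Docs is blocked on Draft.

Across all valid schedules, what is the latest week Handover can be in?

week 4

Downstream work caps Handover at week 4.
Handover at week 4 is achievable: Draft in week 1, Refactor in week 3, Package in week 5, Handover in week 4, Docs in week 2.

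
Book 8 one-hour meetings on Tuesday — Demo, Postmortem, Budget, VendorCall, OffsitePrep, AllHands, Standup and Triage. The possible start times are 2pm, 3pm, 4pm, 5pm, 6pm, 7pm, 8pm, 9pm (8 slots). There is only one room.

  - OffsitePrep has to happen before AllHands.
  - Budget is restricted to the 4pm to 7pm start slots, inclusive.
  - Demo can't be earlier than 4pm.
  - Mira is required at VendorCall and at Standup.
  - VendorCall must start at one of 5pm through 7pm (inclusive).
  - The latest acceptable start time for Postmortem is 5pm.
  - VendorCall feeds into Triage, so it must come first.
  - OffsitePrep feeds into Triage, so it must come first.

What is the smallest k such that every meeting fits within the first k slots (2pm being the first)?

The precedence chain requires at least 2 distinct slots.
With at most 1 per slot and 8 meetings, at least 8 slots are needed.
Propagating the time windows through the other constraints, Triage can't land before 6pm — that is slot 5 counting from 2pm — so the schedule must run through at least 5 slots.
8 works (last occupied slot: 9pm): for example Budget -> 4pm; VendorCall -> 5pm; OffsitePrep -> 3pm; AllHands -> 8pm; Standup -> 9pm; Postmortem -> 2pm; Demo -> 6pm; Triage -> 7pm.

8 slots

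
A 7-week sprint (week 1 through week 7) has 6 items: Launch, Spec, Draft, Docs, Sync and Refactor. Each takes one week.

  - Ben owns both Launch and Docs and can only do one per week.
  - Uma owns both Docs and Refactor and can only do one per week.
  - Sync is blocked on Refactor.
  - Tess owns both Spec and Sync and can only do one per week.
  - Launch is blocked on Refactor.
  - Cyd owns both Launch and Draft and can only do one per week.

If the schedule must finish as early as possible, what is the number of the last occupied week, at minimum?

week 3

The precedence chain requires at least 2 distinct weeks.
Could 2 weeks be enough, i.e. nothing placed later than week 2? No: Launch must come after Refactor (at week 1 or later) → {week 2}; Refactor must come before Launch (at week 2 or earlier) → {week 1}; Docs can't share with Refactor (week 1) → {week 2}; Docs can't share with Launch (week 2) → nothing is left.
So 2 weeks is not enough.
3 works (last occupied week: week 3): for example Draft=week 1, Docs=week 3, Refactor=week 1, Sync=week 2, Spec=week 1, Launch=week 2.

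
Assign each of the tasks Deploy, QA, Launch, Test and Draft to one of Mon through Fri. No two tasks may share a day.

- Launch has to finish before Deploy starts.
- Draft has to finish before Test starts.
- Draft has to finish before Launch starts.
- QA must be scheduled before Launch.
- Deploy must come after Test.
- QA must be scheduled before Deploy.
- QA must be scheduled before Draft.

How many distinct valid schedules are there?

Enumerating: Test in Thu, Launch in Wed, Deploy in Fri, Draft in Tue, QA in Mon | Draft -> Tue, Test -> Wed, QA -> Mon, Launch -> Thu, Deploy -> Fri.

2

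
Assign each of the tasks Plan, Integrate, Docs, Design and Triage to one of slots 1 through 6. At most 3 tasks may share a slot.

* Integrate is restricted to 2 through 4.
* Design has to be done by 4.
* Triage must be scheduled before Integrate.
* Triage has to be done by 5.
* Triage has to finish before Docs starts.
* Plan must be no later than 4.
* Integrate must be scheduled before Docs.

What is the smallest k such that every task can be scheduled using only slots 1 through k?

The precedence chain requires at least 3 distinct slots.
With at most 3 per slot and 5 tasks, at least 2 slots are needed.
3 works (last occupied slot: 3): for example Plan in 1; Triage in 1; Design in 1; Docs in 3; Integrate in 2.

3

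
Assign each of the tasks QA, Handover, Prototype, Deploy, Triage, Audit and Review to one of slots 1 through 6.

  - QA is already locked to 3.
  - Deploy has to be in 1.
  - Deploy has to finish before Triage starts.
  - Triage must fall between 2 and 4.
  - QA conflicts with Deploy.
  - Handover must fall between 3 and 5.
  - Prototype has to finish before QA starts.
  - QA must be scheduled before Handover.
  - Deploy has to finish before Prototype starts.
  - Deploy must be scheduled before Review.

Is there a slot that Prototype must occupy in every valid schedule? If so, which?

2

Deploy is fixed at 1 and must come before Prototype, so Prototype is at least 2.
QA is fixed at 3 and must come after Prototype, so Prototype is at most 2.
So Prototype must be 2.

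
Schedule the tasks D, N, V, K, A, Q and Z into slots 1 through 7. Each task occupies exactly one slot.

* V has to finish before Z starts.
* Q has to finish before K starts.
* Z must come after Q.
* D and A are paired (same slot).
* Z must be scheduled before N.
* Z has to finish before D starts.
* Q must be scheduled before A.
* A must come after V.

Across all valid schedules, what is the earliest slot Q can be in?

Downstream work caps Q at 5.
Q at 1 is achievable: V -> 1, A -> 3, K -> 2, N -> 3, Q -> 1, D -> 3, Z -> 2.

1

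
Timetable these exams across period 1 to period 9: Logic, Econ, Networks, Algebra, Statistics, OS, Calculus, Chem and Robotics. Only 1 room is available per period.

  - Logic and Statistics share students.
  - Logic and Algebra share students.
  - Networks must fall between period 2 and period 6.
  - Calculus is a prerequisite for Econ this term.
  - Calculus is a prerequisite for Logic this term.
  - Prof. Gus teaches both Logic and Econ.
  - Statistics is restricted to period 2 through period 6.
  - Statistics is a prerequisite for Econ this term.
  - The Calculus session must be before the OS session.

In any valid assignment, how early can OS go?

Precedence pushes OS to at least period 2.
OS at period 2 is achievable: Calculus -> period 1; Chem -> period 8; Robotics -> period 9; Logic -> period 6; Econ -> period 5; OS -> period 2; Algebra -> period 7; Networks -> period 4; Statistics -> period 3.

period 2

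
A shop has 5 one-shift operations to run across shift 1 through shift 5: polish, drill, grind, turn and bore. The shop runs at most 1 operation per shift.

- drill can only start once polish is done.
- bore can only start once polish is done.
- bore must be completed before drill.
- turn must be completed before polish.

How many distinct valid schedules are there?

Splitting on polish: it can be shift 2 (3), shift 3 (2). Listing each branch's schedules as (drill, grind, turn, bore) by shift number:
polish=shift 2: (4,5,1,3) (5,3,1,4) (5,4,1,3) — 3.
polish=shift 3: (5,1,2,4) (5,2,1,4) — 2.
Summing: 3 + 2 = 5.

5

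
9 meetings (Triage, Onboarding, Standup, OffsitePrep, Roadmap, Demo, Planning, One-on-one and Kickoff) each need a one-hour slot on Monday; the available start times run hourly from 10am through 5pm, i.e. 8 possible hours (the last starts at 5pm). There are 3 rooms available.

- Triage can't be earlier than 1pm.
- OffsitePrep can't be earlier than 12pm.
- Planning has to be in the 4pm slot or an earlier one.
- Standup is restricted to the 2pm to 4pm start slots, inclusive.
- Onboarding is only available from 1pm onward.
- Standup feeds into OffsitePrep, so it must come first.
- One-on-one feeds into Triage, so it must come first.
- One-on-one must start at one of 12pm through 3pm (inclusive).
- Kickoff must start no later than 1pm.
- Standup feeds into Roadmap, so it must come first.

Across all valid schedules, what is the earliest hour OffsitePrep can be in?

OffsitePrep is available from 12pm; precedence pushes OffsitePrep to at least 3pm.
OffsitePrep at 3pm is achievable: Kickoff -> 10am; Onboarding -> 1pm; OffsitePrep -> 3pm; Planning -> 10am; Triage -> 1pm; Roadmap -> 3pm; Demo -> 10am; One-on-one -> 12pm; Standup -> 2pm.

3pm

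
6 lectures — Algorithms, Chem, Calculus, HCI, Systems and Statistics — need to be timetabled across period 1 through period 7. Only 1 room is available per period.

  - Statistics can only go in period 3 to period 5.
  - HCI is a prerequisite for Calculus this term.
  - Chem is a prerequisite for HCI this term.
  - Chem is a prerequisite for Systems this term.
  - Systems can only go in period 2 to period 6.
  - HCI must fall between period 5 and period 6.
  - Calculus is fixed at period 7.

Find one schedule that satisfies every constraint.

Statistics -> period 3; Calculus -> period 7; Systems -> period 2; Chem -> period 1; HCI -> period 5; Algorithms -> period 4

Checking: Chem(period 1) before HCI(period 5); HCI(period 5) before Calculus(period 7); Chem(period 1) before Systems(period 2); Calculus=period 7 in [period 7,period 7]; HCI=period 5 in [period 5,period 6]; Systems=period 2 in [period 2,period 6]; Statistics=period 3 in [period 3,period 5]; max 1 per period (cap 1).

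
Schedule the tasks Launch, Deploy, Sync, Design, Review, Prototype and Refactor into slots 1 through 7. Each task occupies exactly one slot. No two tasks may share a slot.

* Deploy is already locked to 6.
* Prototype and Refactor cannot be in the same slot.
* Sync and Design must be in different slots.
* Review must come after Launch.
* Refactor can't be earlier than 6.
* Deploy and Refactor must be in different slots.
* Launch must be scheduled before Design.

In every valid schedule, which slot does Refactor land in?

Refactor's window is 6–7.
Deploy is fixed at 6, and Refactor can't share a slot with Deploy.
So Refactor must be 7.

7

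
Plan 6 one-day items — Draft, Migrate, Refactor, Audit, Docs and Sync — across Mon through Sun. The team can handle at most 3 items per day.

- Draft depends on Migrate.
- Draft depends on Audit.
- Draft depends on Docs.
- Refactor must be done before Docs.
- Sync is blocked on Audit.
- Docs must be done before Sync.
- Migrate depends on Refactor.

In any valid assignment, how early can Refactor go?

Mon

Downstream work caps Refactor at Fri.
Refactor at Mon is achievable: Migrate=Tue, Audit=Mon, Sync=Wed, Draft=Wed, Refactor=Mon, Docs=Tue.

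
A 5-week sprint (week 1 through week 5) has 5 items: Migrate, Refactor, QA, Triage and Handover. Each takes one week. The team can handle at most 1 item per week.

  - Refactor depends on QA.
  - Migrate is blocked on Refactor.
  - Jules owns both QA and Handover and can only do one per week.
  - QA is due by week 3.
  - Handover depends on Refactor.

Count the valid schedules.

10

Splitting on Migrate: it can be week 3 (2), week 4 (4), week 5 (4). Listing each branch's schedules as (Refactor, QA, Triage, Handover) by week number:
Migrate=week 3: (2,1,4,5) (2,1,5,4) — 2.
Migrate=week 4: (2,1,3,5) (2,1,5,3) (3,1,2,5) (3,2,1,5) — 4.
Migrate=week 5: (2,1,3,4) (2,1,4,3) (3,1,2,4) (3,2,1,4) — 4.
Summing: 2 + 4 + 4 = 10.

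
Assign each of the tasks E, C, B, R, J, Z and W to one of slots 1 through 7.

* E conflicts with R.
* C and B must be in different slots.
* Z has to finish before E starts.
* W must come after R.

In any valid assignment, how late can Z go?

Downstream work caps Z at 6.
Z at 6 is achievable: Z=6, J=1, C=1, B=2, W=2, R=1, E=7.

6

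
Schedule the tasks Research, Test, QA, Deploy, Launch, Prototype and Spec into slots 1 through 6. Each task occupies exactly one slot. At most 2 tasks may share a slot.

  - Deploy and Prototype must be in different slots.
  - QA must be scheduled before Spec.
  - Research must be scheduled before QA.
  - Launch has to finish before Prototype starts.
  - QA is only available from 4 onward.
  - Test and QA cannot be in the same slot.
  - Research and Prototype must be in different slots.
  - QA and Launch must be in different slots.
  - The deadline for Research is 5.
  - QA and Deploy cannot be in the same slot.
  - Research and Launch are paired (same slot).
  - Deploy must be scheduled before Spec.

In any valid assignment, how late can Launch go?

4

Launch must be in the same slot as Research, which can't be after 4, so Launch is at most 4.
Launch at 4 is achievable: QA=5, Prototype=5, Launch=4, Deploy=1, Test=1, Spec=6, Research=4.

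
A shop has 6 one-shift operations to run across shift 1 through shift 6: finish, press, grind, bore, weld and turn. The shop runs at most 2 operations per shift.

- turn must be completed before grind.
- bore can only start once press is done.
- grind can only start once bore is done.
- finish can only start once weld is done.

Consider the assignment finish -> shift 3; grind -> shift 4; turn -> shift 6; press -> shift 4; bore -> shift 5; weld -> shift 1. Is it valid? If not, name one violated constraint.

finish can only start once weld is done — holds.
The shop runs at most 2 operations per shift — holds.
bore can only start once press is done — holds.
grind can only start once bore is done — violated.
turn must be completed before grind — violated.

Invalid. turn must be completed before grind.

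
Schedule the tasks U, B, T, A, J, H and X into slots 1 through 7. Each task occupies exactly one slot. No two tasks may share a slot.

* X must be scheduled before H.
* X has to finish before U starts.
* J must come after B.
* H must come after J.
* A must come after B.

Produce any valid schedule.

A in 6; X in 3; H in 4; J in 2; T in 7; B in 1; U in 5

Checking: B(1) before A(6); J(2) before H(4); B(1) before J(2); X(3) before H(4); X(3) before U(5); max 1 per slot (cap 1).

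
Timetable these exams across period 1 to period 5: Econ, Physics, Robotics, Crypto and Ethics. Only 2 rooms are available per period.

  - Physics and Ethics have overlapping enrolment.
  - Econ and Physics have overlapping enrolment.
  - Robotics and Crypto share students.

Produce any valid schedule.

Robotics=period 1; Physics=period 2; Ethics=period 3; Crypto=period 2; Econ=period 1

Checking: Robotics(period 1) != Crypto(period 2); Physics(period 2) != Ethics(period 3); Econ(period 1) != Physics(period 2); max 2 per period (cap 2).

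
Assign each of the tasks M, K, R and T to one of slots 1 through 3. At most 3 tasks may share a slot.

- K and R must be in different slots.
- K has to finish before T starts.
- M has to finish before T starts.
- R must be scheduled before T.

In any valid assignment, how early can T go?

3

Precedence pushes T to at least 2.
T at 3 is achievable: M in 1, R in 2, T in 3, K in 1.
Nothing earlier works — the conflict and capacity constraints rule out every slot before 3.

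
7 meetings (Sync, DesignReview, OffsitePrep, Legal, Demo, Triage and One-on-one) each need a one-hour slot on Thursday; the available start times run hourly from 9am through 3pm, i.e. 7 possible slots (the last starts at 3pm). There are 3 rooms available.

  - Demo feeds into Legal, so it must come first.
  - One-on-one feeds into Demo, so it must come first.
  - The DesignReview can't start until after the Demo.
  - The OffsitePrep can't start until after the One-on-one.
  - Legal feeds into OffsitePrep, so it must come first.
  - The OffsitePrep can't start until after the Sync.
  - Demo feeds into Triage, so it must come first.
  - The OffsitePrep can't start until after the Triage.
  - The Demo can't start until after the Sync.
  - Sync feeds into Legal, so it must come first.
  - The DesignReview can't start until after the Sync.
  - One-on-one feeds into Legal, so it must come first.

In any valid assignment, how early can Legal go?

Precedence pushes Legal to at least 11am; downstream work caps Legal at 2pm.
Legal at 11am is achievable: DesignReview=11am; Legal=11am; Triage=11am; Demo=10am; OffsitePrep=12pm; Sync=9am; One-on-one=9am.

11am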